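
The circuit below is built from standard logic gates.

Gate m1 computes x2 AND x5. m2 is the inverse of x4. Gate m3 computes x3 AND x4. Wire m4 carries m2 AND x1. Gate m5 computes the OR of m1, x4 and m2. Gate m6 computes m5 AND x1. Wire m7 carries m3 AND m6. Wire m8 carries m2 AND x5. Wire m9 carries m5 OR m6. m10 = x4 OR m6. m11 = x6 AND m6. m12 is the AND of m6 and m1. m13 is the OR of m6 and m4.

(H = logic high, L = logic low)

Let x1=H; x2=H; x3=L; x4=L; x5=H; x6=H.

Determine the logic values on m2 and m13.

m1 = x2 AND x5 = H AND H = H
m2 = NOT x4 = NOT L = H
m4 = m2 AND x1 = H AND H = H
m5 = m1 OR x4 OR m2 = H OR L OR H = H
m6 = m5 AND x1 = H AND H = H
m13 = m6 OR m4 = H OR H = H

m2 = H, m13 = H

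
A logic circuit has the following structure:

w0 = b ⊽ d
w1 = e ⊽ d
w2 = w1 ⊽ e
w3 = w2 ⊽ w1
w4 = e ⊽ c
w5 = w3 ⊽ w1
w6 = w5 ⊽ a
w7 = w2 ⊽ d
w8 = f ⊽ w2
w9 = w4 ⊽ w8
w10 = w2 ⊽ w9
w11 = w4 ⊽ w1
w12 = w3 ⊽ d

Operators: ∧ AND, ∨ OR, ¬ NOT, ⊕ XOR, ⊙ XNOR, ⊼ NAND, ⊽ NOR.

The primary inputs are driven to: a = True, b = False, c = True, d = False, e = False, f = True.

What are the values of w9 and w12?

w9 = True  w12 = True

w1 = e NOR d = False NOR False = True
w2 = w1 NOR e = True NOR False = False
w3 = w2 NOR w1 = False NOR True = False
w4 = e NOR c = False NOR True = False
w8 = f NOR w2 = True NOR False = False
w9 = w4 NOR w8 = False NOR False = True
w12 = w3 NOR d = False NOR False = True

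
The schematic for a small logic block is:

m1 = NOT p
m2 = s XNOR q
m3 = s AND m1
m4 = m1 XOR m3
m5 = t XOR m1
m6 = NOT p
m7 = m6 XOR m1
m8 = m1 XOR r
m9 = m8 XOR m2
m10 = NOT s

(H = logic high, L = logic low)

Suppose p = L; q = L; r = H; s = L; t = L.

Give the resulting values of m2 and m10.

m2 = H, m10 = H

m2 = s XNOR q = L XNOR L = H
m10 = NOT s = NOT L = H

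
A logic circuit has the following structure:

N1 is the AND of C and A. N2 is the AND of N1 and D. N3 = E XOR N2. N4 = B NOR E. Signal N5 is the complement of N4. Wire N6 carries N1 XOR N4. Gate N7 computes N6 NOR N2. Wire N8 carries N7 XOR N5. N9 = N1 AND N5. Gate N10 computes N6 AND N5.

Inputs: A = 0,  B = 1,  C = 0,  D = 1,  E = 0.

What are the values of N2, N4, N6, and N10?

N2 = 0, N4 = 0, N6 = 0, N10 = 0

N1 = C AND A = 0 AND 0 = 0
N2 = N1 AND D = 0 AND 1 = 0
N4 = B NOR E = 1 NOR 0 = 0
N5 = NOT N4 = NOT 0 = 1
N6 = N1 XOR N4 = 0 XOR 0 = 0
N10 = N6 AND N5 = 0 AND 1 = 0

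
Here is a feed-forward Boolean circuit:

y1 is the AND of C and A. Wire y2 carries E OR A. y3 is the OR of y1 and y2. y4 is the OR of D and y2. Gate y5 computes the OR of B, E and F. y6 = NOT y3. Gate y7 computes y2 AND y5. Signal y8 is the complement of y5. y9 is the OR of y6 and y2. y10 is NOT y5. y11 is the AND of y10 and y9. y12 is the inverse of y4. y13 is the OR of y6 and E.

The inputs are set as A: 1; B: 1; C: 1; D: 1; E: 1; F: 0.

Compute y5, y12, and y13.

y5 = 1; y12 = 0; y13 = 1

y1 = C AND A = 1 AND 1 = 1
y2 = E OR A = 1 OR 1 = 1
y3 = y1 OR y2 = 1 OR 1 = 1
y4 = D OR y2 = 1 OR 1 = 1
y5 = B OR E OR F = 1 OR 1 OR 0 = 1
y6 = NOT y3 = NOT 1 = 0
y12 = NOT y4 = NOT 1 = 0
y13 = y6 OR E = 0 OR 1 = 1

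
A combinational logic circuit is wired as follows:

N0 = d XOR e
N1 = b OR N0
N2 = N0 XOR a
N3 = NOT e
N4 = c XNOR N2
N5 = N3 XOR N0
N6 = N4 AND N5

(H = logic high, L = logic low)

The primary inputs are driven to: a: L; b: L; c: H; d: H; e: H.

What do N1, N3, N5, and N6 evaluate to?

N0 = d XOR e = H XOR H = L
N1 = b OR N0 = L OR L = L
N2 = N0 XOR a = L XOR L = L
N3 = NOT e = NOT H = L
N4 = c XNOR N2 = H XNOR L = L
N5 = N3 XOR N0 = L XOR L = L
N6 = N4 AND N5 = L AND L = L

N1 = L, N3 = L, N5 = L, N6 = L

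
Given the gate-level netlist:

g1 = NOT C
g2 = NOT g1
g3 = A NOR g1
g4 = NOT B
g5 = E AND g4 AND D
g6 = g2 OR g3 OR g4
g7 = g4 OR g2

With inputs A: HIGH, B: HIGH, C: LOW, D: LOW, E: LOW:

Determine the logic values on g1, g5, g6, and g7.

g1 = HIGH, g5 = LOW, g6 = LOW, g7 = LOW

g1 = NOT C = NOT LOW = HIGH
g2 = NOT g1 = NOT HIGH = LOW
g3 = A NOR g1 = HIGH NOR HIGH = LOW
g4 = NOT B = NOT HIGH = LOW
g5 = E AND g4 AND D = LOW AND LOW AND LOW = LOW
g6 = g2 OR g3 OR g4 = LOW OR LOW OR LOW = LOW
g7 = g4 OR g2 = LOW OR LOW = LOW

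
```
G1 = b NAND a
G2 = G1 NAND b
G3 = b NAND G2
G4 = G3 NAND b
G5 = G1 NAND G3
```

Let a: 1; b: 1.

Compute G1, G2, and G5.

G1 = b NAND a = 1 NAND 1 = 0
G2 = G1 NAND b = 0 NAND 1 = 1
G3 = b NAND G2 = 1 NAND 1 = 0
G5 = G1 NAND G3 = 0 NAND 0 = 1

G1 = 0; G2 = 1; G5 = 1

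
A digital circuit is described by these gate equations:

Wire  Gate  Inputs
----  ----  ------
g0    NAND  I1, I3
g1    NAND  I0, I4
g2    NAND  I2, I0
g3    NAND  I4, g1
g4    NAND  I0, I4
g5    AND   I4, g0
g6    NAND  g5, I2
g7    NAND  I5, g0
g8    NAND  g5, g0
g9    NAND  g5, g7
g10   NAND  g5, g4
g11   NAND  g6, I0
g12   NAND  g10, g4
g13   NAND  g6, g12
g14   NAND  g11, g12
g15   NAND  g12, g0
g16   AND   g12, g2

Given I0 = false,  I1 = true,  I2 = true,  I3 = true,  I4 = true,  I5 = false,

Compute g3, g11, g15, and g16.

g0 = I1 NAND I3 = true NAND true = false
g1 = I0 NAND I4 = false NAND true = true
g2 = I2 NAND I0 = true NAND false = true
g3 = I4 NAND g1 = true NAND true = false
g4 = I0 NAND I4 = false NAND true = true
g5 = I4 AND g0 = true AND false = false
g6 = g5 NAND I2 = false NAND true = true
g10 = g5 NAND g4 = false NAND true = true
g11 = g6 NAND I0 = true NAND false = true
g12 = g10 NAND g4 = true NAND true = false
g15 = g12 NAND g0 = false NAND false = true
g16 = g12 AND g2 = false AND true = false

g3 = false, g11 = true, g15 = true, g16 = false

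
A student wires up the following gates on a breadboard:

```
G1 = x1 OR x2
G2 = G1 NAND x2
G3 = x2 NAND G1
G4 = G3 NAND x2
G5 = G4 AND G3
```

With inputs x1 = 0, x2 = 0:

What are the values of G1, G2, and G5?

G1 = 0  G2 = 1  G5 = 1

G1 = x1 OR x2 = 0 OR 0 = 0
G2 = G1 NAND x2 = 0 NAND 0 = 1
G3 = x2 NAND G1 = 0 NAND 0 = 1
G4 = G3 NAND x2 = 1 NAND 0 = 1
G5 = G4 AND G3 = 1 AND 1 = 1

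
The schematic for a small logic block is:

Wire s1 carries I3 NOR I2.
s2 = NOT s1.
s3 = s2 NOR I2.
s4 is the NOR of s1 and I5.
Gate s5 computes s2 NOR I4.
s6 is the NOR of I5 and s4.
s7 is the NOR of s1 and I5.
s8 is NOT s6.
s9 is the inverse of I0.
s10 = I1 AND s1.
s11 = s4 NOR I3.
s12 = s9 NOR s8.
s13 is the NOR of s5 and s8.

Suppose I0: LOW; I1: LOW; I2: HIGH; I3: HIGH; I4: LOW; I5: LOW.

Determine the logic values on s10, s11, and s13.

s1 = I3 NOR I2 = HIGH NOR HIGH = LOW
s2 = NOT s1 = NOT LOW = HIGH
s4 = s1 NOR I5 = LOW NOR LOW = HIGH
s5 = s2 NOR I4 = HIGH NOR LOW = LOW
s6 = I5 NOR s4 = LOW NOR HIGH = LOW
s8 = NOT s6 = NOT LOW = HIGH
s10 = I1 AND s1 = LOW AND LOW = LOW
s11 = s4 NOR I3 = HIGH NOR HIGH = LOW
s13 = s5 NOR s8 = LOW NOR HIGH = LOW

s10 = LOW, s11 = LOW, s13 = LOW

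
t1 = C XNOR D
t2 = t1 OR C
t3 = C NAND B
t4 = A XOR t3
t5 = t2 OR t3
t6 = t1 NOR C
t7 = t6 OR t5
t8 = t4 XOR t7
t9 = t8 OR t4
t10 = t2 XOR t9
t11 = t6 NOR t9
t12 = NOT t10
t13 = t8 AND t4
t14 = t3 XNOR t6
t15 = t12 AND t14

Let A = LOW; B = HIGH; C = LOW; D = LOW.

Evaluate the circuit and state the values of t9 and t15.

t9 = HIGH, t15 = LOW

t1 = C XNOR D = LOW XNOR LOW = HIGH
t2 = t1 OR C = HIGH OR LOW = HIGH
t3 = C NAND B = LOW NAND HIGH = HIGH
t4 = A XOR t3 = LOW XOR HIGH = HIGH
t5 = t2 OR t3 = HIGH OR HIGH = HIGH
t6 = t1 NOR C = HIGH NOR LOW = LOW
t7 = t6 OR t5 = LOW OR HIGH = HIGH
t8 = t4 XOR t7 = HIGH XOR HIGH = LOW
t9 = t8 OR t4 = LOW OR HIGH = HIGH
t10 = t2 XOR t9 = HIGH XOR HIGH = LOW
t12 = NOT t10 = NOT LOW = HIGH
t14 = t3 XNOR t6 = HIGH XNOR LOW = LOW
t15 = t12 AND t14 = HIGH AND LOW = LOW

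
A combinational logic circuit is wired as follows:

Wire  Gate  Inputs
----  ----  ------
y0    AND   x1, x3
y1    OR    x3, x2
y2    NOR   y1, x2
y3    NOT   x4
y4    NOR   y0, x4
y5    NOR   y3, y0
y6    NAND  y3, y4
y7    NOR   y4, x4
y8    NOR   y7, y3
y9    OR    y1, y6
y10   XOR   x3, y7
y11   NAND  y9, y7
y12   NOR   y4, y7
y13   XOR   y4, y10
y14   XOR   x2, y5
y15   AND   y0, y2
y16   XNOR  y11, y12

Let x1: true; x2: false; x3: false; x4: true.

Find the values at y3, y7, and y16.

y0 = x1 AND x3 = true AND false = false
y1 = x3 OR x2 = false OR false = false
y3 = NOT x4 = NOT true = false
y4 = y0 NOR x4 = false NOR true = false
y6 = y3 NAND y4 = false NAND false = true
y7 = y4 NOR x4 = false NOR true = false
y9 = y1 OR y6 = false OR true = true
y11 = y9 NAND y7 = true NAND false = true
y12 = y4 NOR y7 = false NOR false = true
y16 = y11 XNOR y12 = true XNOR true = true

y3 = false, y7 = false, y16 = true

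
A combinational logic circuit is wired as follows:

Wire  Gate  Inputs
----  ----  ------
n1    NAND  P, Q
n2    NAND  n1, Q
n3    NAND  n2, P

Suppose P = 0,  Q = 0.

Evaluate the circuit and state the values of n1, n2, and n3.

n1 = 1; n2 = 1; n3 = 1

n1 = P NAND Q = 0 NAND 0 = 1
n2 = n1 NAND Q = 1 NAND 0 = 1
n3 = n2 NAND P = 1 NAND 0 = 1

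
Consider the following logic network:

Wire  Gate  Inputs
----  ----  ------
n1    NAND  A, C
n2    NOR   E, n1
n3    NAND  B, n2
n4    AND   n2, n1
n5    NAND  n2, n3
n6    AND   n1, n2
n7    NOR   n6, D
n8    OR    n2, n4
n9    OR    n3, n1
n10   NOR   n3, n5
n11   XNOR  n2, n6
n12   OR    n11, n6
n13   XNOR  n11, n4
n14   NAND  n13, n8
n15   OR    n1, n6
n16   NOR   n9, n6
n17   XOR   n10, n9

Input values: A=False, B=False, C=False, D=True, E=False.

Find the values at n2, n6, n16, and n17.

n2 = False  n6 = False  n16 = False  n17 = True

n1 = A NAND C = False NAND False = True
n2 = E NOR n1 = False NOR True = False
n3 = B NAND n2 = False NAND False = True
n5 = n2 NAND n3 = False NAND True = True
n6 = n1 AND n2 = True AND False = False
n9 = n3 OR n1 = True OR True = True
n10 = n3 NOR n5 = True NOR True = False
n16 = n9 NOR n6 = True NOR False = False
n17 = n10 XOR n9 = False XOR True = True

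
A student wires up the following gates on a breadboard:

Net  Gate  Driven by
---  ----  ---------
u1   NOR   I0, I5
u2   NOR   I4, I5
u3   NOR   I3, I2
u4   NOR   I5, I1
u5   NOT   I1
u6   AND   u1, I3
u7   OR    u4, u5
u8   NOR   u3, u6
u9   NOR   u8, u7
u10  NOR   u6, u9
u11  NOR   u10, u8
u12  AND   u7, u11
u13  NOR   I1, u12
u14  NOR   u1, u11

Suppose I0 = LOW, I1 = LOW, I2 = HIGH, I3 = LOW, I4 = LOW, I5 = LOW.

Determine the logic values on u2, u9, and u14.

u1 = I0 NOR I5 = LOW NOR LOW = HIGH
u2 = I4 NOR I5 = LOW NOR LOW = HIGH
u3 = I3 NOR I2 = LOW NOR HIGH = LOW
u4 = I5 NOR I1 = LOW NOR LOW = HIGH
u5 = NOT I1 = NOT LOW = HIGH
u6 = u1 AND I3 = HIGH AND LOW = LOW
u7 = u4 OR u5 = HIGH OR HIGH = HIGH
u8 = u3 NOR u6 = LOW NOR LOW = HIGH
u9 = u8 NOR u7 = HIGH NOR HIGH = LOW
u10 = u6 NOR u9 = LOW NOR LOW = HIGH
u11 = u10 NOR u8 = HIGH NOR HIGH = LOW
u14 = u1 NOR u11 = HIGH NOR LOW = LOW

u2 = HIGH; u9 = LOW; u14 = LOW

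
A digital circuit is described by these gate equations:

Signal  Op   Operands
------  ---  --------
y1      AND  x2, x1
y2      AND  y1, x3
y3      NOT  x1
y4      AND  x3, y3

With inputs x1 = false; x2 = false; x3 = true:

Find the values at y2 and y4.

y2 = false  y4 = true

y1 = x2 AND x1 = false AND false = false
y2 = y1 AND x3 = false AND true = false
y3 = NOT x1 = NOT false = true
y4 = x3 AND y3 = true AND true = true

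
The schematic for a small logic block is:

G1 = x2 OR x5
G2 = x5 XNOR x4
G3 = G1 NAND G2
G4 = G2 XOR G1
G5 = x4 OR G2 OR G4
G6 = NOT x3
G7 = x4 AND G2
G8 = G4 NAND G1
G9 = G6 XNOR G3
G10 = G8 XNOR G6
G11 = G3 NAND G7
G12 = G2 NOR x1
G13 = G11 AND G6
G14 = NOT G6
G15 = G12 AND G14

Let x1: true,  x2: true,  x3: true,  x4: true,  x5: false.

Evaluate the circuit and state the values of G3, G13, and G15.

G3 = true, G13 = false, G15 = false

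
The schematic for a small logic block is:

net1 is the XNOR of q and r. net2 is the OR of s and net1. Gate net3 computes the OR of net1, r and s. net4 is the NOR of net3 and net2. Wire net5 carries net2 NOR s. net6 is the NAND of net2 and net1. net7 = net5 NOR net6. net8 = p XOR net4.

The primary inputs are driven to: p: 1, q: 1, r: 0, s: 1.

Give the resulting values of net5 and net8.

net5 = 0; net8 = 1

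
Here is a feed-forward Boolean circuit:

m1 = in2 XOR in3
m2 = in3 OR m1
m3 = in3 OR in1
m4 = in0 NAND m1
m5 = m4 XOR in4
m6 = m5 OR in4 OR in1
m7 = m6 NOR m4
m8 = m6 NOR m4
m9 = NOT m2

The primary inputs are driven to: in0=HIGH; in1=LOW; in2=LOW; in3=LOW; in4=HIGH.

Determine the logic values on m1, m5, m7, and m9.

m1 = in2 XOR in3 = LOW XOR LOW = LOW
m2 = in3 OR m1 = LOW OR LOW = LOW
m4 = in0 NAND m1 = HIGH NAND LOW = HIGH
m5 = m4 XOR in4 = HIGH XOR HIGH = LOW
m6 = m5 OR in4 OR in1 = LOW OR HIGH OR LOW = HIGH
m7 = m6 NOR m4 = HIGH NOR HIGH = LOW
m9 = NOT m2 = NOT LOW = HIGH

m1 = LOW, m5 = LOW, m7 = LOW, m9 = HIGH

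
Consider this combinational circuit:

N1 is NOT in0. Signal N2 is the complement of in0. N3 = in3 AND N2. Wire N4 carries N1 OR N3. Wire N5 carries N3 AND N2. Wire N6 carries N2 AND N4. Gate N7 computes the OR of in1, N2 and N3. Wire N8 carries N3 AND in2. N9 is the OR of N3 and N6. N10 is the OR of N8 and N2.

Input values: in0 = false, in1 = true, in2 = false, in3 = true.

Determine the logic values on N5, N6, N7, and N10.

N1 = NOT in0 = NOT false = true
N2 = NOT in0 = NOT false = true
N3 = in3 AND N2 = true AND true = true
N4 = N1 OR N3 = true OR true = true
N5 = N3 AND N2 = true AND true = true
N6 = N2 AND N4 = true AND true = true
N7 = in1 OR N2 OR N3 = true OR true OR true = true
N8 = N3 AND in2 = true AND false = false
N10 = N8 OR N2 = false OR true = true

N5 = true; N6 = true; N7 = true; N10 = true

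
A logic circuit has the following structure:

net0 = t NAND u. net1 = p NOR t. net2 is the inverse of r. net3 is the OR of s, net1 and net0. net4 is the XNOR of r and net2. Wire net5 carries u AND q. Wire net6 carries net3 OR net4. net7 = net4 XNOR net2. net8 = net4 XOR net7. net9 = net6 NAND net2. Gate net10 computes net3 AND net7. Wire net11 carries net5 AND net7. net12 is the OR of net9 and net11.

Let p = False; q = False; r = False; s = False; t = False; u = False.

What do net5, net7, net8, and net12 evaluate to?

net0 = t NAND u = False NAND False = True
net1 = p NOR t = False NOR False = True
net2 = NOT r = NOT False = True
net3 = s OR net1 OR net0 = False OR True OR True = True
net4 = r XNOR net2 = False XNOR True = False
net5 = u AND q = False AND False = False
net6 = net3 OR net4 = True OR False = True
net7 = net4 XNOR net2 = False XNOR True = False
net8 = net4 XOR net7 = False XOR False = False
net9 = net6 NAND net2 = True NAND True = False
net11 = net5 AND net7 = False AND False = False
net12 = net9 OR net11 = False OR False = False

net5 = False; net7 = False; net8 = False; net12 = False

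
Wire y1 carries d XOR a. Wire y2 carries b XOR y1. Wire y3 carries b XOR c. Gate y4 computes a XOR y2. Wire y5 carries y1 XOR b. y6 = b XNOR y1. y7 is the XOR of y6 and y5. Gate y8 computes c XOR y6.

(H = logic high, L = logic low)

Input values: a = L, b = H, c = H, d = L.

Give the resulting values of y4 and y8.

y4 = H  y8 = H

y1 = d XOR a = L XOR L = L
y2 = b XOR y1 = H XOR L = H
y4 = a XOR y2 = L XOR H = H
y6 = b XNOR y1 = H XNOR L = L
y8 = c XOR y6 = H XOR L = H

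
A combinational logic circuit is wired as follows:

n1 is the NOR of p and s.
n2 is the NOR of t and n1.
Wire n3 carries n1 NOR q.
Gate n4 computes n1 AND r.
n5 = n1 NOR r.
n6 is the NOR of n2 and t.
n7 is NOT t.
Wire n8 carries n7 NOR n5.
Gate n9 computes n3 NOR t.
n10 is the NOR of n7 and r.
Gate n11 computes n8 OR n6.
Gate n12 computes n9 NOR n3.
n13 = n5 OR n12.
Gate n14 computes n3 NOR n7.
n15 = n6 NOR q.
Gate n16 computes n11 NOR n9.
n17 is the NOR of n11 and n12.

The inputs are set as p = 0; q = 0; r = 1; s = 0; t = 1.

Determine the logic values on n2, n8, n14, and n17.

n2 = 0  n8 = 1  n14 = 1  n17 = 0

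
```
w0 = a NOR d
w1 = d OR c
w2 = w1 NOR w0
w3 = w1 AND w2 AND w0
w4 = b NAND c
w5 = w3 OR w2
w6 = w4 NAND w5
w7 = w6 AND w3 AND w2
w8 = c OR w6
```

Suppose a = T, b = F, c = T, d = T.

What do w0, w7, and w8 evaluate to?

w0 = F, w7 = F, w8 = T

w0 = a NOR d = T NOR T = F
w1 = d OR c = T OR T = T
w2 = w1 NOR w0 = T NOR F = F
w3 = w1 AND w2 AND w0 = T AND F AND F = F
w4 = b NAND c = F NAND T = T
w5 = w3 OR w2 = F OR F = F
w6 = w4 NAND w5 = T NAND F = T
w7 = w6 AND w3 AND w2 = T AND F AND F = F
w8 = c OR w6 = T OR T = T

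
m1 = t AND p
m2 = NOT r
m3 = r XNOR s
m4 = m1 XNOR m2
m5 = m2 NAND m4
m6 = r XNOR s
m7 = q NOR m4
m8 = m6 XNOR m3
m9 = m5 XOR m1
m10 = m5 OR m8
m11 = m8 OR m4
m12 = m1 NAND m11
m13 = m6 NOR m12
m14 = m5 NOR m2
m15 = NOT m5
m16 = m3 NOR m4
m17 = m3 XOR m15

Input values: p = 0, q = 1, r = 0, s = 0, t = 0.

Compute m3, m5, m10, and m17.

m3 = 1; m5 = 1; m10 = 1; m17 = 1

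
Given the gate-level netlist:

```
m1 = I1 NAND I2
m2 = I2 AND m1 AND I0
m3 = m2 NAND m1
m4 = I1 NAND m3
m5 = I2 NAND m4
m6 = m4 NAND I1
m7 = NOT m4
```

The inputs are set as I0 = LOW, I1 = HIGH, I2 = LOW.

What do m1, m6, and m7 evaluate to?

m1 = I1 NAND I2 = HIGH NAND LOW = HIGH
m2 = I2 AND m1 AND I0 = LOW AND HIGH AND LOW = LOW
m3 = m2 NAND m1 = LOW NAND HIGH = HIGH
m4 = I1 NAND m3 = HIGH NAND HIGH = LOW
m6 = m4 NAND I1 = LOW NAND HIGH = HIGH
m7 = NOT m4 = NOT LOW = HIGH

m1 = HIGH, m6 = HIGH, m7 = HIGH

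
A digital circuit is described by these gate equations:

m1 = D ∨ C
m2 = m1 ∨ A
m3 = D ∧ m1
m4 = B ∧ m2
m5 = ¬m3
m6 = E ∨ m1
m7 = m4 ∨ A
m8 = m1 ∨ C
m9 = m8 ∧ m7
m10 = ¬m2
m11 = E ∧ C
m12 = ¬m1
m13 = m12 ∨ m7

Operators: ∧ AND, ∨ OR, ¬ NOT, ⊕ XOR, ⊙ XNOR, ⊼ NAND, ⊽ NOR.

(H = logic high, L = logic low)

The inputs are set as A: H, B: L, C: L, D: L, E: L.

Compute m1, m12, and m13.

m1 = D OR C = L OR L = L
m2 = m1 OR A = L OR H = H
m4 = B AND m2 = L AND H = L
m7 = m4 OR A = L OR H = H
m12 = NOT m1 = NOT L = H
m13 = m12 OR m7 = H OR H = H

m1 = L, m12 = H, m13 = H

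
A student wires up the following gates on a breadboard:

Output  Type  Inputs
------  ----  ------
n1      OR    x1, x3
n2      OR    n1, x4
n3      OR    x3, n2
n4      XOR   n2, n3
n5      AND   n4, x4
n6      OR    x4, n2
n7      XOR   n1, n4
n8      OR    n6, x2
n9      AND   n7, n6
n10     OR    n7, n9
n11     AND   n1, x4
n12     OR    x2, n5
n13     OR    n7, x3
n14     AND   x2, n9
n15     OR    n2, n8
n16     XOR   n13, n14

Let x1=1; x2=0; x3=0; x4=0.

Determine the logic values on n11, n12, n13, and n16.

n11 = 0, n12 = 0, n13 = 1, n16 = 1

n1 = x1 OR x3 = 1 OR 0 = 1
n2 = n1 OR x4 = 1 OR 0 = 1
n3 = x3 OR n2 = 0 OR 1 = 1
n4 = n2 XOR n3 = 1 XOR 1 = 0
n5 = n4 AND x4 = 0 AND 0 = 0
n6 = x4 OR n2 = 0 OR 1 = 1
n7 = n1 XOR n4 = 1 XOR 0 = 1
n9 = n7 AND n6 = 1 AND 1 = 1
n11 = n1 AND x4 = 1 AND 0 = 0
n12 = x2 OR n5 = 0 OR 0 = 0
n13 = n7 OR x3 = 1 OR 0 = 1
n14 = x2 AND n9 = 0 AND 1 = 0
n16 = n13 XOR n14 = 1 XOR 0 = 1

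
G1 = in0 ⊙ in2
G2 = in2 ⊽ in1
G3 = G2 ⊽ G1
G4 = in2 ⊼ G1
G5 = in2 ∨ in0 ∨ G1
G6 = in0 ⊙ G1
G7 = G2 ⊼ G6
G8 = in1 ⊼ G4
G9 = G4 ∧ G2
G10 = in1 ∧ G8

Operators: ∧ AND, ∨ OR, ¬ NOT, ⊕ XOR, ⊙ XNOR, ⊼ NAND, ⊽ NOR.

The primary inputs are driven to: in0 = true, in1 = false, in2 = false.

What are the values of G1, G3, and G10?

G1 = false, G3 = false, G10 = false

G1 = in0 XNOR in2 = true XNOR false = false
G2 = in2 NOR in1 = false NOR false = true
G3 = G2 NOR G1 = true NOR false = false
G4 = in2 NAND G1 = false NAND false = true
G8 = in1 NAND G4 = false NAND true = true
G10 = in1 AND G8 = false AND true = false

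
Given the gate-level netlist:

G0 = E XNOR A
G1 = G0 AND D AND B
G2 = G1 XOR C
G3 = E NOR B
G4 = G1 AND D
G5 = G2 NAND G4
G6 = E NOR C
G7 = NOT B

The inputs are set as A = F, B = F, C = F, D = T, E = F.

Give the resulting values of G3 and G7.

G3 = T, G7 = T

G3 = E NOR B = F NOR F = T
G7 = NOT B = NOT F = T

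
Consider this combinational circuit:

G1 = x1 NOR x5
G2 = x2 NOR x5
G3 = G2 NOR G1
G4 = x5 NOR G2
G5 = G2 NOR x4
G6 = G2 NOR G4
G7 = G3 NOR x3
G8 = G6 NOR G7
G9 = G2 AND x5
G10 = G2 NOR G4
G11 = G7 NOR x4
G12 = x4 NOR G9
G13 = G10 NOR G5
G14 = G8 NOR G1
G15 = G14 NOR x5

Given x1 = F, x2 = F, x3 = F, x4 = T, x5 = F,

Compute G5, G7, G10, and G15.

G1 = x1 NOR x5 = F NOR F = T
G2 = x2 NOR x5 = F NOR F = T
G3 = G2 NOR G1 = T NOR T = F
G4 = x5 NOR G2 = F NOR T = F
G5 = G2 NOR x4 = T NOR T = F
G6 = G2 NOR G4 = T NOR F = F
G7 = G3 NOR x3 = F NOR F = T
G8 = G6 NOR G7 = F NOR T = F
G10 = G2 NOR G4 = T NOR F = F
G14 = G8 NOR G1 = F NOR T = F
G15 = G14 NOR x5 = F NOR F = T

G5 = F  G7 = T  G10 = F  G15 = T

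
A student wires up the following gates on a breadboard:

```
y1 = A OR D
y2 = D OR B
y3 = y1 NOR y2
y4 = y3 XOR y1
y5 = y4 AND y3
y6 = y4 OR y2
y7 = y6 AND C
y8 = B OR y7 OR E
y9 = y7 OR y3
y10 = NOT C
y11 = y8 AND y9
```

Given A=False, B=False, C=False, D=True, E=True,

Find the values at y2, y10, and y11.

y2 = True, y10 = True, y11 = False

y1 = A OR D = False OR True = True
y2 = D OR B = True OR False = True
y3 = y1 NOR y2 = True NOR True = False
y4 = y3 XOR y1 = False XOR True = True
y6 = y4 OR y2 = True OR True = True
y7 = y6 AND C = True AND False = False
y8 = B OR y7 OR E = False OR False OR True = True
y9 = y7 OR y3 = False OR False = False
y10 = NOT C = NOT False = True
y11 = y8 AND y9 = True AND False = False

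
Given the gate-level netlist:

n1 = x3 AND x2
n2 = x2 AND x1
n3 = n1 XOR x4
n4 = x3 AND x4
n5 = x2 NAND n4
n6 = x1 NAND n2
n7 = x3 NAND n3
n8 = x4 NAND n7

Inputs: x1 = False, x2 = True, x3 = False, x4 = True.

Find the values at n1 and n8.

n1 = False, n8 = False

n1 = x3 AND x2 = False AND True = False
n3 = n1 XOR x4 = False XOR True = True
n7 = x3 NAND n3 = False NAND True = True
n8 = x4 NAND n7 = True NAND True = False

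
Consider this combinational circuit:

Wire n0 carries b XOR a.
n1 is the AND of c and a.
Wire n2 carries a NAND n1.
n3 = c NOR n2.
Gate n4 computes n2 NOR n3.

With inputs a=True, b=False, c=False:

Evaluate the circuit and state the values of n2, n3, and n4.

n2 = True  n3 = False  n4 = False

n1 = c AND a = False AND True = False
n2 = a NAND n1 = True NAND False = True
n3 = c NOR n2 = False NOR True = False
n4 = n2 NOR n3 = True NOR False = False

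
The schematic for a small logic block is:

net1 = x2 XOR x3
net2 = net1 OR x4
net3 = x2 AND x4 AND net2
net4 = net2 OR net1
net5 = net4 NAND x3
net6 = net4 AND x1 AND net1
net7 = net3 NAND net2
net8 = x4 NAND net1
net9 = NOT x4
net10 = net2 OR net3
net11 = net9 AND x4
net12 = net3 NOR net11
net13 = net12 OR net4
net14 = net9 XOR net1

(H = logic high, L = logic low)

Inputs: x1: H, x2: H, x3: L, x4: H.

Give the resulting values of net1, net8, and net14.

net1 = H  net8 = L  net14 = H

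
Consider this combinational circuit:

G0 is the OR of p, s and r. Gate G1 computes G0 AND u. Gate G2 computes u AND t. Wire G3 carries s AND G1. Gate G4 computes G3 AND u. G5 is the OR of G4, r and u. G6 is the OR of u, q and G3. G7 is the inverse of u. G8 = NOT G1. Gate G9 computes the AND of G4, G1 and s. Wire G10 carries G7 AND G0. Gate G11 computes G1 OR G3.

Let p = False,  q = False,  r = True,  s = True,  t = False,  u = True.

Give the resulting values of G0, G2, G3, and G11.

G0 = True; G2 = False; G3 = True; G11 = True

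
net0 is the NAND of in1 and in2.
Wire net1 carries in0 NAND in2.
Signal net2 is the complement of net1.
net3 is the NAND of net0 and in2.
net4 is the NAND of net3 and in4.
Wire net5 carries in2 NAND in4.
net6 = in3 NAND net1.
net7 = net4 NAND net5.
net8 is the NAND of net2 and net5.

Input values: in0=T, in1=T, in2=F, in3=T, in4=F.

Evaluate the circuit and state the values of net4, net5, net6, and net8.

net4 = T, net5 = T, net6 = F, net8 = T

net0 = in1 NAND in2 = T NAND F = T
net1 = in0 NAND in2 = T NAND F = T
net2 = NOT net1 = NOT T = F
net3 = net0 NAND in2 = T NAND F = T
net4 = net3 NAND in4 = T NAND F = T
net5 = in2 NAND in4 = F NAND F = T
net6 = in3 NAND net1 = T NAND T = F
net8 = net2 NAND net5 = F NAND T = T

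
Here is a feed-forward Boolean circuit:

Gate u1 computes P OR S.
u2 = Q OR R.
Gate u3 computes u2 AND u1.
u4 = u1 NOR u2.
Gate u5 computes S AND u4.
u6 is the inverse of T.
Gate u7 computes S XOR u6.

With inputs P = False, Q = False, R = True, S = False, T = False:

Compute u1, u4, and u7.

u1 = P OR S = False OR False = False
u2 = Q OR R = False OR True = True
u4 = u1 NOR u2 = False NOR True = False
u6 = NOT T = NOT False = True
u7 = S XOR u6 = False XOR True = True

u1 = False; u4 = False; u7 = True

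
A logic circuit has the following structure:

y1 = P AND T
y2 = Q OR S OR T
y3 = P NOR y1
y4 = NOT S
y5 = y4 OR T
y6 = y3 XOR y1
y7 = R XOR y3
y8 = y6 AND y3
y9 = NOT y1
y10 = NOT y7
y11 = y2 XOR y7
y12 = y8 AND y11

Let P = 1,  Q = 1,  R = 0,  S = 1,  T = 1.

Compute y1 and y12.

y1 = 1, y12 = 0

y1 = P AND T = 1 AND 1 = 1
y2 = Q OR S OR T = 1 OR 1 OR 1 = 1
y3 = P NOR y1 = 1 NOR 1 = 0
y6 = y3 XOR y1 = 0 XOR 1 = 1
y7 = R XOR y3 = 0 XOR 0 = 0
y8 = y6 AND y3 = 1 AND 0 = 0
y11 = y2 XOR y7 = 1 XOR 0 = 1
y12 = y8 AND y11 = 0 AND 1 = 0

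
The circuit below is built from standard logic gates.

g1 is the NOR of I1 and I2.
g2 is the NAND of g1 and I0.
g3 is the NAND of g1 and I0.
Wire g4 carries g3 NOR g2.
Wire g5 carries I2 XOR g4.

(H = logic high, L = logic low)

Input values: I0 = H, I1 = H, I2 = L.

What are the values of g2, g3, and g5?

g2 = H  g3 = H  g5 = L

g1 = I1 NOR I2 = H NOR L = L
g2 = g1 NAND I0 = L NAND H = H
g3 = g1 NAND I0 = L NAND H = H
g4 = g3 NOR g2 = H NOR H = L
g5 = I2 XOR g4 = L XOR L = L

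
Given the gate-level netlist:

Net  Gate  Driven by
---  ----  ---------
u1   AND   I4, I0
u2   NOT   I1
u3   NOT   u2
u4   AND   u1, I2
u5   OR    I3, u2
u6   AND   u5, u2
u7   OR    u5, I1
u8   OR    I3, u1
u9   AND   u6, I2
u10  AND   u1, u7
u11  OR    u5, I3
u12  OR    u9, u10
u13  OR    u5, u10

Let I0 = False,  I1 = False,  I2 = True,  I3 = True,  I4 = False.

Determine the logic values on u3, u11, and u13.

u3 = False; u11 = True; u13 = True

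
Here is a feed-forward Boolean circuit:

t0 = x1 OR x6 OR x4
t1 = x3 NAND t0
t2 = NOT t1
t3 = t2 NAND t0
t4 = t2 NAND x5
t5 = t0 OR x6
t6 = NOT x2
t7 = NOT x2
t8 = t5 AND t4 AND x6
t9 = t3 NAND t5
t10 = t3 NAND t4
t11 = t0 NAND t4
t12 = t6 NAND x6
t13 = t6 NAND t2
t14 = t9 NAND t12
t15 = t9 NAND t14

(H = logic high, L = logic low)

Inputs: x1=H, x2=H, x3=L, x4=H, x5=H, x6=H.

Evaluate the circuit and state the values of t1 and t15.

t1 = H; t15 = H

t0 = x1 OR x6 OR x4 = H OR H OR H = H
t1 = x3 NAND t0 = L NAND H = H
t2 = NOT t1 = NOT H = L
t3 = t2 NAND t0 = L NAND H = H
t5 = t0 OR x6 = H OR H = H
t6 = NOT x2 = NOT H = L
t9 = t3 NAND t5 = H NAND H = L
t12 = t6 NAND x6 = L NAND H = H
t14 = t9 NAND t12 = L NAND H = H
t15 = t9 NAND t14 = L NAND H = H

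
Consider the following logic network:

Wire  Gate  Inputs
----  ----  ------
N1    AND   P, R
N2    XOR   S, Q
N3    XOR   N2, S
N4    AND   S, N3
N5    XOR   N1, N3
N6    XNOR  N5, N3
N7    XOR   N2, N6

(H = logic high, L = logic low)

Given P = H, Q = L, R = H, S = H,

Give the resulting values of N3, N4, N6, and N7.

N1 = P AND R = H AND H = H
N2 = S XOR Q = H XOR L = H
N3 = N2 XOR S = H XOR H = L
N4 = S AND N3 = H AND L = L
N5 = N1 XOR N3 = H XOR L = H
N6 = N5 XNOR N3 = H XNOR L = L
N7 = N2 XOR N6 = H XOR L = H

N3 = L, N4 = L, N6 = L, N7 = H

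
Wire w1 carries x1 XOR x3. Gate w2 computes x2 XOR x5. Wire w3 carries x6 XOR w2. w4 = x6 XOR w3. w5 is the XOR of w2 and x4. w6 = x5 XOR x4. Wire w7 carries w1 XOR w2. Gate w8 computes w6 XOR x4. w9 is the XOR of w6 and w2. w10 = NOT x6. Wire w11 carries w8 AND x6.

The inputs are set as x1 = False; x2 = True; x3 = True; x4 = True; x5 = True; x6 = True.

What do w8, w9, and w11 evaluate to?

w8 = True, w9 = False, w11 = True

w2 = x2 XOR x5 = True XOR True = False
w6 = x5 XOR x4 = True XOR True = False
w8 = w6 XOR x4 = False XOR True = True
w9 = w6 XOR w2 = False XOR False = False
w11 = w8 AND x6 = True AND True = True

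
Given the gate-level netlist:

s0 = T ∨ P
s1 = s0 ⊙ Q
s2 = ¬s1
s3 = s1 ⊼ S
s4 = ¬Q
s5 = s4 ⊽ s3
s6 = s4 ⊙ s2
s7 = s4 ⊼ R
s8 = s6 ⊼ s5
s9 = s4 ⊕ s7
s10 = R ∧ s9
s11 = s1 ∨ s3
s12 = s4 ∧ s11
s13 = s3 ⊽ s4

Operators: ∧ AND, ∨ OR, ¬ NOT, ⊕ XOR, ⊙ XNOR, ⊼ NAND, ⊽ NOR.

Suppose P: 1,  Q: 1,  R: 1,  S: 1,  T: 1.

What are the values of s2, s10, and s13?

s2 = 0  s10 = 1  s13 = 1

s0 = T OR P = 1 OR 1 = 1
s1 = s0 XNOR Q = 1 XNOR 1 = 1
s2 = NOT s1 = NOT 1 = 0
s3 = s1 NAND S = 1 NAND 1 = 0
s4 = NOT Q = NOT 1 = 0
s7 = s4 NAND R = 0 NAND 1 = 1
s9 = s4 XOR s7 = 0 XOR 1 = 1
s10 = R AND s9 = 1 AND 1 = 1
s13 = s3 NOR s4 = 0 NOR 0 = 1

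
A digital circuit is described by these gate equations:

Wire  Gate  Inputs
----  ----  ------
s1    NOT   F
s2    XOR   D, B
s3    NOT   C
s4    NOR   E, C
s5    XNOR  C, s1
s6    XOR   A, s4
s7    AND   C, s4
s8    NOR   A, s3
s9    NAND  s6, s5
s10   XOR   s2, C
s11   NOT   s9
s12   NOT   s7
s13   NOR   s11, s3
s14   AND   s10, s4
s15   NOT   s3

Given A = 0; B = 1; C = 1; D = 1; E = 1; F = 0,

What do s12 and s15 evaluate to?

s12 = 1, s15 = 1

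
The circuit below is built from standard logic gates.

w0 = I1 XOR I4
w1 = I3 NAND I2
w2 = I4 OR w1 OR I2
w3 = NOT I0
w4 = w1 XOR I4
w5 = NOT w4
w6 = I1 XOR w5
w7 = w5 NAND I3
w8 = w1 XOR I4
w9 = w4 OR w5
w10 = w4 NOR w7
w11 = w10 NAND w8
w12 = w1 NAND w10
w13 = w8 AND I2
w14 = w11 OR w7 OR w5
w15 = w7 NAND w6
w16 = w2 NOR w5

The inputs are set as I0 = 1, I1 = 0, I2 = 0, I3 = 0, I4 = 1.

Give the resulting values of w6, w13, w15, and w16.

w6 = 1  w13 = 0  w15 = 0  w16 = 0

w1 = I3 NAND I2 = 0 NAND 0 = 1
w2 = I4 OR w1 OR I2 = 1 OR 1 OR 0 = 1
w4 = w1 XOR I4 = 1 XOR 1 = 0
w5 = NOT w4 = NOT 0 = 1
w6 = I1 XOR w5 = 0 XOR 1 = 1
w7 = w5 NAND I3 = 1 NAND 0 = 1
w8 = w1 XOR I4 = 1 XOR 1 = 0
w13 = w8 AND I2 = 0 AND 0 = 0
w15 = w7 NAND w6 = 1 NAND 1 = 0
w16 = w2 NOR w5 = 1 NOR 1 = 0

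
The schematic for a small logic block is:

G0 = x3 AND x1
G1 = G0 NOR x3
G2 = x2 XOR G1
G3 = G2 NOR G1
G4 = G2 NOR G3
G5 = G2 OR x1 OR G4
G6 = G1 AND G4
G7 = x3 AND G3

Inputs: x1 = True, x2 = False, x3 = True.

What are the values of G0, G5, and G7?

G0 = x3 AND x1 = True AND True = True
G1 = G0 NOR x3 = True NOR True = False
G2 = x2 XOR G1 = False XOR False = False
G3 = G2 NOR G1 = False NOR False = True
G4 = G2 NOR G3 = False NOR True = False
G5 = G2 OR x1 OR G4 = False OR True OR False = True
G7 = x3 AND G3 = True AND True = True

G0 = True  G5 = True  G7 = True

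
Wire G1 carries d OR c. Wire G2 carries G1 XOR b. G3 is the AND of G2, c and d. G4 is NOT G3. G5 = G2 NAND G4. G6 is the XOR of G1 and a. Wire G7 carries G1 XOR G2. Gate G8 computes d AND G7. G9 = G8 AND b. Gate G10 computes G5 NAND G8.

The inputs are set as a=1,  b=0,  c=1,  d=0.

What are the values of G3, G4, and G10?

G3 = 0; G4 = 1; G10 = 1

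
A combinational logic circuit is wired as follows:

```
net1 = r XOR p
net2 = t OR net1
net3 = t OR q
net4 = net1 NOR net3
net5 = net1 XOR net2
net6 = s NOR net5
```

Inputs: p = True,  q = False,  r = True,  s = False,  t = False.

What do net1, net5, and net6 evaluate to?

net1 = r XOR p = True XOR True = False
net2 = t OR net1 = False OR False = False
net5 = net1 XOR net2 = False XOR False = False
net6 = s NOR net5 = False NOR False = True

net1 = False, net5 = False, net6 = True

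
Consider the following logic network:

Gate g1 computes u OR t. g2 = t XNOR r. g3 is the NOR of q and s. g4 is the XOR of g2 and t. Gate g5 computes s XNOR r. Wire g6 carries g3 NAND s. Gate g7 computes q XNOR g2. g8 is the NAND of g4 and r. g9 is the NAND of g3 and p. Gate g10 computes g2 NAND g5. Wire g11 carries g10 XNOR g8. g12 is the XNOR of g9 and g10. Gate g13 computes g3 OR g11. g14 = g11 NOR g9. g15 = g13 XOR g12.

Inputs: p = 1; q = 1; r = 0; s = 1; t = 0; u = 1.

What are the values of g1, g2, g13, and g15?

g1 = 1  g2 = 1  g13 = 1  g15 = 0

g1 = u OR t = 1 OR 0 = 1
g2 = t XNOR r = 0 XNOR 0 = 1
g3 = q NOR s = 1 NOR 1 = 0
g4 = g2 XOR t = 1 XOR 0 = 1
g5 = s XNOR r = 1 XNOR 0 = 0
g8 = g4 NAND r = 1 NAND 0 = 1
g9 = g3 NAND p = 0 NAND 1 = 1
g10 = g2 NAND g5 = 1 NAND 0 = 1
g11 = g10 XNOR g8 = 1 XNOR 1 = 1
g12 = g9 XNOR g10 = 1 XNOR 1 = 1
g13 = g3 OR g11 = 0 OR 1 = 1
g15 = g13 XOR g12 = 1 XOR 1 = 0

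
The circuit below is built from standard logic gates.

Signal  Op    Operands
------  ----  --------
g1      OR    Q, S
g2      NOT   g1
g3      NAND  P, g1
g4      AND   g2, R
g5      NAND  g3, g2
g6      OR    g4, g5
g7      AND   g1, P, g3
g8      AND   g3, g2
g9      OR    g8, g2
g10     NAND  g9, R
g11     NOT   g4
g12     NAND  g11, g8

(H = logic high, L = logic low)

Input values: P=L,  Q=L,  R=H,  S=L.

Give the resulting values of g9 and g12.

g1 = Q OR S = L OR L = L
g2 = NOT g1 = NOT L = H
g3 = P NAND g1 = L NAND L = H
g4 = g2 AND R = H AND H = H
g8 = g3 AND g2 = H AND H = H
g9 = g8 OR g2 = H OR H = H
g11 = NOT g4 = NOT H = L
g12 = g11 NAND g8 = L NAND H = H

g9 = H  g12 = H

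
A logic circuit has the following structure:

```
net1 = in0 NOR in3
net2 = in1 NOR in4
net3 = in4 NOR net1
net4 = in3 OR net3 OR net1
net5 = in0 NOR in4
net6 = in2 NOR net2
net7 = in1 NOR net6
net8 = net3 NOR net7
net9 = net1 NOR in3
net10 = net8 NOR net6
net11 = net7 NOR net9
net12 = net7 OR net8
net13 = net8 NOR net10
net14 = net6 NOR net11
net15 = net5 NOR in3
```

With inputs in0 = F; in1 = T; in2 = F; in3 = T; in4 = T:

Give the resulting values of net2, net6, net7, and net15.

net2 = F, net6 = T, net7 = F, net15 = F

net2 = in1 NOR in4 = T NOR T = F
net5 = in0 NOR in4 = F NOR T = F
net6 = in2 NOR net2 = F NOR F = T
net7 = in1 NOR net6 = T NOR T = F
net15 = net5 NOR in3 = F NOR T = F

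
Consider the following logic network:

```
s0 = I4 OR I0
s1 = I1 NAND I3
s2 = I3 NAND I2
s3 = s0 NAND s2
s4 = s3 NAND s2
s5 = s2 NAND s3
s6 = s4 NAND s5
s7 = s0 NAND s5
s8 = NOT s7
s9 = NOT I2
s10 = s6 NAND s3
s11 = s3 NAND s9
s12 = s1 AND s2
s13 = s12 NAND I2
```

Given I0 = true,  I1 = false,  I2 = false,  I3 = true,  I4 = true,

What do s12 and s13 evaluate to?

s1 = I1 NAND I3 = false NAND true = true
s2 = I3 NAND I2 = true NAND false = true
s12 = s1 AND s2 = true AND true = true
s13 = s12 NAND I2 = true NAND false = true

s12 = true, s13 = true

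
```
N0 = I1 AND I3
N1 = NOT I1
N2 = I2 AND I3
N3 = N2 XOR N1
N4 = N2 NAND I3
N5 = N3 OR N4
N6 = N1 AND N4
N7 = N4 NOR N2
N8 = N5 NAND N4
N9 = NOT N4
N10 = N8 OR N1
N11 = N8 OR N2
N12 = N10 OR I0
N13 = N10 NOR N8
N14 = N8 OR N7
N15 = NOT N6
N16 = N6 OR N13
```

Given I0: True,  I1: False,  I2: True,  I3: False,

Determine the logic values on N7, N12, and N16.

N1 = NOT I1 = NOT False = True
N2 = I2 AND I3 = True AND False = False
N3 = N2 XOR N1 = False XOR True = True
N4 = N2 NAND I3 = False NAND False = True
N5 = N3 OR N4 = True OR True = True
N6 = N1 AND N4 = True AND True = True
N7 = N4 NOR N2 = True NOR False = False
N8 = N5 NAND N4 = True NAND True = False
N10 = N8 OR N1 = False OR True = True
N12 = N10 OR I0 = True OR True = True
N13 = N10 NOR N8 = True NOR False = False
N16 = N6 OR N13 = True OR False = True

N7 = False  N12 = True  N16 = True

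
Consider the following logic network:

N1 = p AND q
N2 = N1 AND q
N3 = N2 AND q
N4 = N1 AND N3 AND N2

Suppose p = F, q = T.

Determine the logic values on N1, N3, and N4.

N1 = F, N3 = F, N4 = F

N1 = p AND q = F AND T = F
N2 = N1 AND q = F AND T = F
N3 = N2 AND q = F AND T = F
N4 = N1 AND N3 AND N2 = F AND F AND F = F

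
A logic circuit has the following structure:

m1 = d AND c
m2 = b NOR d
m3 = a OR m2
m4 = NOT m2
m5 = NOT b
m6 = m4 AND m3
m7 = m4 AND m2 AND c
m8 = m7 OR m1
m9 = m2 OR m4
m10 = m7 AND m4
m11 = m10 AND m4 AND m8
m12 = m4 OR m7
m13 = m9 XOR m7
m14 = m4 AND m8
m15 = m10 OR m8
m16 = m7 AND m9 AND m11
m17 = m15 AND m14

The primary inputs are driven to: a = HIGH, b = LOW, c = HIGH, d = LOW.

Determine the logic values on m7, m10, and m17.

m7 = LOW, m10 = LOW, m17 = LOW

m1 = d AND c = LOW AND HIGH = LOW
m2 = b NOR d = LOW NOR LOW = HIGH
m4 = NOT m2 = NOT HIGH = LOW
m7 = m4 AND m2 AND c = LOW AND HIGH AND HIGH = LOW
m8 = m7 OR m1 = LOW OR LOW = LOW
m10 = m7 AND m4 = LOW AND LOW = LOW
m14 = m4 AND m8 = LOW AND LOW = LOW
m15 = m10 OR m8 = LOW OR LOW = LOW
m17 = m15 AND m14 = LOW AND LOW = LOW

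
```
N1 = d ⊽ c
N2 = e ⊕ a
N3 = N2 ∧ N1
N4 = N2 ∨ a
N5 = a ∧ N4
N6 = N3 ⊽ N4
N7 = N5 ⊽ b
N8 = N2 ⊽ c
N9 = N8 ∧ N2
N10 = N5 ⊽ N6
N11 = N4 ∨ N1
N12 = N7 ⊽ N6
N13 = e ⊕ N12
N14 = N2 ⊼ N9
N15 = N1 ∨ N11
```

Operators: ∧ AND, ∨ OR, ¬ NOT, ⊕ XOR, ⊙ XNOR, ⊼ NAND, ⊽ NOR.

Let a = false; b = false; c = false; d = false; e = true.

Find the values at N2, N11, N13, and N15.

N1 = d NOR c = false NOR false = true
N2 = e XOR a = true XOR false = true
N3 = N2 AND N1 = true AND true = true
N4 = N2 OR a = true OR false = true
N5 = a AND N4 = false AND true = false
N6 = N3 NOR N4 = true NOR true = false
N7 = N5 NOR b = false NOR false = true
N11 = N4 OR N1 = true OR true = true
N12 = N7 NOR N6 = true NOR false = false
N13 = e XOR N12 = true XOR false = true
N15 = N1 OR N11 = true OR true = true

N2 = true, N11 = true, N13 = true, N15 = true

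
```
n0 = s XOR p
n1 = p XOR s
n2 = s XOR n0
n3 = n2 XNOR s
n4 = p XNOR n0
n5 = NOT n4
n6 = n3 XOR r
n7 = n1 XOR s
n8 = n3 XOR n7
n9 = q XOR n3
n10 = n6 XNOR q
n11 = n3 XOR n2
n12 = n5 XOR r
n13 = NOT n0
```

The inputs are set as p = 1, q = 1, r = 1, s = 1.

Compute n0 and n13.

n0 = 0; n13 = 1

n0 = s XOR p = 1 XOR 1 = 0
n13 = NOT n0 = NOT 0 = 1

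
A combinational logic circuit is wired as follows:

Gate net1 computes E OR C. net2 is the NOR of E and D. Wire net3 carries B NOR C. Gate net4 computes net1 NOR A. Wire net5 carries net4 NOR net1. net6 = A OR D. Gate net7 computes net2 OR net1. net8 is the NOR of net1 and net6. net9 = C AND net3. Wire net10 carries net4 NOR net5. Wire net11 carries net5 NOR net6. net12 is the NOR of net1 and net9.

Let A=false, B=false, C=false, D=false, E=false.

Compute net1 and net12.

net1 = E OR C = false OR false = false
net3 = B NOR C = false NOR false = true
net9 = C AND net3 = false AND true = false
net12 = net1 NOR net9 = false NOR false = true

net1 = false, net12 = true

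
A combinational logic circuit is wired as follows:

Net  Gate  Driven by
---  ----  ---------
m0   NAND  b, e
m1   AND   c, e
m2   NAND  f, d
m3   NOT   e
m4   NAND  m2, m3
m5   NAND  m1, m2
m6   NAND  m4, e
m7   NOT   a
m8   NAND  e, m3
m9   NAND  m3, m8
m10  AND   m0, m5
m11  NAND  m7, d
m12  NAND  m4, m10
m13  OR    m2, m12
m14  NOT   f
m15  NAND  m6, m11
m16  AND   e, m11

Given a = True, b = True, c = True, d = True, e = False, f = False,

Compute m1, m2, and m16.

m1 = c AND e = True AND False = False
m2 = f NAND d = False NAND True = True
m7 = NOT a = NOT True = False
m11 = m7 NAND d = False NAND True = True
m16 = e AND m11 = False AND True = False

m1 = False; m2 = True; m16 = False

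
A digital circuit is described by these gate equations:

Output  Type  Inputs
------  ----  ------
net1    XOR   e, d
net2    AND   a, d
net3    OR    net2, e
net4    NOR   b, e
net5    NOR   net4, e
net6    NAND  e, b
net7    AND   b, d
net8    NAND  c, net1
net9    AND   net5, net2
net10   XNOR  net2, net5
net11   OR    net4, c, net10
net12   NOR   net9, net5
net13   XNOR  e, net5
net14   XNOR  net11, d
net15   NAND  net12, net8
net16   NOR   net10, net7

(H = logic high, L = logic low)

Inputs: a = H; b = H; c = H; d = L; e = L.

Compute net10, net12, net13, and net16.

net2 = a AND d = H AND L = L
net4 = b NOR e = H NOR L = L
net5 = net4 NOR e = L NOR L = H
net7 = b AND d = H AND L = L
net9 = net5 AND net2 = H AND L = L
net10 = net2 XNOR net5 = L XNOR H = L
net12 = net9 NOR net5 = L NOR H = L
net13 = e XNOR net5 = L XNOR H = L
net16 = net10 NOR net7 = L NOR L = H

net10 = L, net12 = L, net13 = L, net16 = H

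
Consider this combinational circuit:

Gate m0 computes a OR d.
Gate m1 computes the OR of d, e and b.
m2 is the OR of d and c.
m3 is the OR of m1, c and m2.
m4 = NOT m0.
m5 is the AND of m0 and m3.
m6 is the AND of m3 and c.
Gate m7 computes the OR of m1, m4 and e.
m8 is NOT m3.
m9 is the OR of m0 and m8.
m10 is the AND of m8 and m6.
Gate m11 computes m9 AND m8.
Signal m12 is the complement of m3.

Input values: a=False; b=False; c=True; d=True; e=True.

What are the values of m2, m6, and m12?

m2 = True  m6 = True  m12 = False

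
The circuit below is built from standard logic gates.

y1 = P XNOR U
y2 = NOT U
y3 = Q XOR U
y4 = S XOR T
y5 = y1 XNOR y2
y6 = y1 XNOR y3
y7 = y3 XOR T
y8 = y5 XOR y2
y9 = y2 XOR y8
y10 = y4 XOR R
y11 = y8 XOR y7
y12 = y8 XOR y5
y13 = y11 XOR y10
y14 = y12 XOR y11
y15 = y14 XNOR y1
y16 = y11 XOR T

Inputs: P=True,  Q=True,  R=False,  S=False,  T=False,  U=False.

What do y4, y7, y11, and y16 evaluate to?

y1 = P XNOR U = True XNOR False = False
y2 = NOT U = NOT False = True
y3 = Q XOR U = True XOR False = True
y4 = S XOR T = False XOR False = False
y5 = y1 XNOR y2 = False XNOR True = False
y7 = y3 XOR T = True XOR False = True
y8 = y5 XOR y2 = False XOR True = True
y11 = y8 XOR y7 = True XOR True = False
y16 = y11 XOR T = False XOR False = False

y4 = False; y7 = True; y11 = False; y16 = False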